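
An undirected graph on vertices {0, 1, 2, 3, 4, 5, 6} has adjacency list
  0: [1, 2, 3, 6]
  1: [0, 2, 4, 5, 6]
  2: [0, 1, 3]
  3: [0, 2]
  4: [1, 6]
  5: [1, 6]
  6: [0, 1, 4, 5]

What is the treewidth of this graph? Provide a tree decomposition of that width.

Treewidth 2.
One such decomposition:
Bags: B1 = {1, 4, 6}  B2 = {0, 1, 6}  B3 = {0, 1, 2}  B4 = {0, 2, 3}  B5 = {1, 5, 6}
Tree: B1–B2, B2–B3, B3–B4, B1–B5

The largest bag has 3 vertices, giving width 2; this decomposition certifies tw(G) ≤ 2. For the lower bound, the 3 vertices {0, 1, 2} are pairwise adjacent, and any tree decomposition puts a clique entirely inside one bag — forcing width ≥ 2. Hence tw(G) = 2 exactly.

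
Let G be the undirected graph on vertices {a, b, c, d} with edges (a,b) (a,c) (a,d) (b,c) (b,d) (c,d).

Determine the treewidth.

A width-3 tree decomposition is:
Bags: B1 = {a, b, c, d}
Tree: (single bag)
With just one bag of size 4, the width is 4 − 1 = 3, so tw(G) ≤ 3. For the lower bound, the 4 vertices {a, b, c, d} are pairwise adjacent, and any tree decomposition puts a clique entirely inside one bag — forcing width ≥ 3. Combining the bounds, tw(G) = 3.

3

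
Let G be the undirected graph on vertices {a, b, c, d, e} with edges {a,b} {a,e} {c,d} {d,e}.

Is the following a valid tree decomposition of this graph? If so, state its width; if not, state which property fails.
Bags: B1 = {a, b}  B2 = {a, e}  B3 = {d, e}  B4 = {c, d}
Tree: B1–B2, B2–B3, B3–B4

Every vertex of G appears in some bag (union = {a, b, c, d, e}); every edge is covered by a bag; and for each vertex v the set of bags containing v is connected in the bag tree. The decomposition is therefore valid. The largest bag has 2 vertices, so the width is 1.

Yes; width 1.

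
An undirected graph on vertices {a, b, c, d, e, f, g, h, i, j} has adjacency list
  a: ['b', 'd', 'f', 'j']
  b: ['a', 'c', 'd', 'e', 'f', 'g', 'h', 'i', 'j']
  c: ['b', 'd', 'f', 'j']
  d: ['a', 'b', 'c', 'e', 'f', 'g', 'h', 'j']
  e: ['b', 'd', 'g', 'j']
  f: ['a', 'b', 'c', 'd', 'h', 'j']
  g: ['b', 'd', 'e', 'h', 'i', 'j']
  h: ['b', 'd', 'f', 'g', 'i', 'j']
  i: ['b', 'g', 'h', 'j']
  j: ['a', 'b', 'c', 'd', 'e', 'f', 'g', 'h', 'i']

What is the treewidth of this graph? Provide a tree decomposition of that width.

Every bag has size at most 5, so the width is 5 − 1 = 4 and tw(G) ≤ 4. Conversely, {b, d, e, g, j} is a clique of size 5, and the vertices of any clique must share a bag in every tree decomposition; so some bag has ≥ 5 vertices and tw(G) ≥ 4. Therefore the treewidth is 4.

Treewidth 4.
One such decomposition:
Bags: B1 = {b, d, g, h, j}  B2 = {b, g, h, i, j}  B3 = {b, d, f, h, j}  B4 = {a, b, d, f, j}  B5 = {b, d, e, g, j}  B6 = {b, c, d, f, j}
Tree: B1–B2, B1–B3, B3–B4, B1–B5, B4–B6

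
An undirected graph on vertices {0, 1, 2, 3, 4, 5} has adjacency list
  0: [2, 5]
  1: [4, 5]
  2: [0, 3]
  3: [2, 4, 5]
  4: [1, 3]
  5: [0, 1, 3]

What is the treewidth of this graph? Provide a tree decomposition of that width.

The largest bag has 3 vertices, giving width 2; this decomposition certifies tw(G) ≤ 2. For the lower bound, G contains the cycle 0–2–3–5–0, so G is not a forest; only forests have treewidth ≤ 1, hence tw(G) ≥ 2. Combining the bounds, tw(G) = 2.

Treewidth 2.
Bags: B1 = {0, 2, 5}  B2 = {2, 3, 5}  B3 = {1, 3, 5}  B4 = {1, 3, 4}
Tree: B1–B2, B2–B3, B3–B4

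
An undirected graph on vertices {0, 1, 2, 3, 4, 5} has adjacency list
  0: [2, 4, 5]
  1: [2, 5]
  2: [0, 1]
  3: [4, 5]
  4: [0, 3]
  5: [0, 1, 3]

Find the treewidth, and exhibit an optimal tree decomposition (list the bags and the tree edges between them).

The largest bag has 3 vertices, giving width 2; this decomposition certifies tw(G) ≤ 2. Since 2–1–5–0–2 is a cycle in G, G is not acyclic. Forests are exactly the graphs of treewidth ≤ 1, so tw(G) ≥ 2. Therefore the treewidth is 2.

Treewidth 2.
One optimal decomposition is:
Bags: B1 = {0, 1, 2}  B2 = {0, 1, 5}  B3 = {0, 4, 5}  B4 = {3, 4, 5}
Tree: B1–B2, B2–B3, B3–B4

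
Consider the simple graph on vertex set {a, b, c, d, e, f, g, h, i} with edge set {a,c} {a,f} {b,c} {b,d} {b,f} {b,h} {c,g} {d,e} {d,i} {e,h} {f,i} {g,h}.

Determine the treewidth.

3

A width-3 tree decomposition is:
Bags: B1 = {d, e, h, i}  B2 = {b, d, h, i}  B3 = {b, f, h, i}  B4 = {b, f, g, h}  B5 = {b, c, f, g}  B6 = {a, c, f, g}
Tree: B1–B2, B2–B3, B3–B4, B4–B5, B5–B6
Every bag has size at most 4, so the width is 4 − 1 = 3 and tw(G) ≤ 3. For the lower bound: the 4 vertex sets {d,e,i}, {h}, {b}, {a,c,f,g} are disjoint, each induces a connected subgraph, and every pair is joined by at least one edge of G. Contracting each set to a single vertex therefore yields K_{4} as a minor, and since treewidth is minor-monotone, tw(G) ≥ tw(K_{4}) = 3. Hence tw(G) = 3 exactly.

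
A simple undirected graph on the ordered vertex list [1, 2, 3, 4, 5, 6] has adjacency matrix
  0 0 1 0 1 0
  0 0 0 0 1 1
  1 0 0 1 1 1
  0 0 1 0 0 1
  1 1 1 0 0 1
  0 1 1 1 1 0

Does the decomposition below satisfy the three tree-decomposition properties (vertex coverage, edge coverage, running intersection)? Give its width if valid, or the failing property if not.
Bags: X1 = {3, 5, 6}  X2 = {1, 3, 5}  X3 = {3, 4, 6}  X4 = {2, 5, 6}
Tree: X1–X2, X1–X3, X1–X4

Yes; width 2.

Every vertex of G appears in some bag (union = {1, 2, 3, 4, 5, 6}); every edge is covered by a bag; and for each vertex v the set of bags containing v is connected in the bag tree. The decomposition is therefore valid. The largest bag has 3 vertices, so the width is 2.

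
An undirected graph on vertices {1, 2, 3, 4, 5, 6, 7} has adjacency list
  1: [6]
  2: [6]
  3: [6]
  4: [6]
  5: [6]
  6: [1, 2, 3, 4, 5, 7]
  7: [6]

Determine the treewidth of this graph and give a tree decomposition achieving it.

Treewidth 1.
One optimal decomposition is:
Bags: B1 = {2, 6}  B2 = {3, 6}  B3 = {4, 6}  B4 = {5, 6}  B5 = {6, 7}  B6 = {1, 6}
Tree: B1–B2, B2–B3, B1–B4, B1–B5, B2–B6

Every bag has size at most 2, so the width is 2 − 1 = 1 and tw(G) ≤ 1. G has an edge, so its treewidth is at least 1. Combining the bounds, tw(G) = 1.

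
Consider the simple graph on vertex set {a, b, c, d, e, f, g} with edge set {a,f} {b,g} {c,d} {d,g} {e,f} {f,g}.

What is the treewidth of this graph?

A width-1 tree decomposition is:
Bags: B1 = {c, d}  B2 = {d, g}  B3 = {f, g}  B4 = {a, f}  B5 = {e, f}  B6 = {b, g}
Tree: B1–B2, B2–B3, B3–B4, B3–B5, B3–B6
Every bag has size at most 2, so the width is 2 − 1 = 1 and tw(G) ≤ 1. Since G has at least one edge (e.g. d–c), it is not an edgeless graph, so tw(G) ≥ 1. Combining the bounds, tw(G) = 1.

1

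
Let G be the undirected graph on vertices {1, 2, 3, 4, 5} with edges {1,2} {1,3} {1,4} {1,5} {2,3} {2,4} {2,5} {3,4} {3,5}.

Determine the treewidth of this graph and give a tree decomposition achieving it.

The largest bag has 4 vertices, giving width 3; this decomposition certifies tw(G) ≤ 3. Conversely, {1, 2, 3, 4} is a clique of size 4, and the vertices of any clique must share a bag in every tree decomposition; so some bag has ≥ 4 vertices and tw(G) ≥ 3. Hence tw(G) = 3 exactly.

Treewidth 3.
Bags: B1 = {1, 2, 3, 5}  B2 = {1, 2, 3, 4}
Tree: B1–B2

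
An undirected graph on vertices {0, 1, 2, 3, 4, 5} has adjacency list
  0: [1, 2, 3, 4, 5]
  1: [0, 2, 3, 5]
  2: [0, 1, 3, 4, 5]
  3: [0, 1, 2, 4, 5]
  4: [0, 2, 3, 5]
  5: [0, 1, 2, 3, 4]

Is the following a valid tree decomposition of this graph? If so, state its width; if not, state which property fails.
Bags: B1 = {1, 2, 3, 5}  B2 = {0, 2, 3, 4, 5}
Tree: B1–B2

A tree decomposition must satisfy three properties: every vertex lies in some bag; for every edge, both endpoints lie together in some bag; and for every vertex, the bags containing it form a connected subtree. Here edge (0,1) lies in no bag, so the decomposition is invalid.

No — edge (0,1) lies in no bag.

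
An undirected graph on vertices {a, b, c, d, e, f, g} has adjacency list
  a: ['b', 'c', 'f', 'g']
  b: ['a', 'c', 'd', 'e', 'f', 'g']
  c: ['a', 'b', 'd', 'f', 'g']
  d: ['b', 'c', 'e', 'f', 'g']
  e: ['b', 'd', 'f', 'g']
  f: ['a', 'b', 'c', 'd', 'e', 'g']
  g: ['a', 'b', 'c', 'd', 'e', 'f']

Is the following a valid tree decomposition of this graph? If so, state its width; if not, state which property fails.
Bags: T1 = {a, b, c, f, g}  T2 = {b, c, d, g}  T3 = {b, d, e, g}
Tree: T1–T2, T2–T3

A tree decomposition must satisfy three properties: every vertex lies in some bag; for every edge, both endpoints lie together in some bag; and for every vertex, the bags containing it form a connected subtree. Here edge (f,d) lies in no bag, so the decomposition is invalid.

No — edge (f,d) lies in no bag.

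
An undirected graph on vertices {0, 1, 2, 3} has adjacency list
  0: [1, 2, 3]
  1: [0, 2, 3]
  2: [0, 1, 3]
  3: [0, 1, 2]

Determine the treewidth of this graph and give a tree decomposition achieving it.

Treewidth 3.
One optimal decomposition is:
Bags: B1 = {0, 1, 2, 3}
Tree: (single bag)

With just one bag of size 4, the width is 4 − 1 = 3, so tw(G) ≤ 3. Conversely, {0, 1, 2, 3} is a clique of size 4, and the vertices of any clique must share a bag in every tree decomposition; so some bag has ≥ 4 vertices and tw(G) ≥ 3. The upper and lower bounds meet at 3, so that is the treewidth.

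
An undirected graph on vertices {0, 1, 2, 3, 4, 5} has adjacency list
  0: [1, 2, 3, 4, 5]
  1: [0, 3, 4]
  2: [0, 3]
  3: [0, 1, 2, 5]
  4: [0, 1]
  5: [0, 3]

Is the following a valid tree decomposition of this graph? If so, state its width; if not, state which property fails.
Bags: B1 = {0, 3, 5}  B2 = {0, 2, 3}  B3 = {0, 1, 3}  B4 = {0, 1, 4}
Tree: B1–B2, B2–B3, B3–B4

Yes; width 2.

Checking the three conditions: (i) the bags cover all of {0, 1, 2, 3, 4, 5}; (ii) for each edge, some bag contains both endpoints; (iii) the bags containing any fixed vertex form a subtree. All hold, so the decomposition is valid with width 3 − 1 = 2.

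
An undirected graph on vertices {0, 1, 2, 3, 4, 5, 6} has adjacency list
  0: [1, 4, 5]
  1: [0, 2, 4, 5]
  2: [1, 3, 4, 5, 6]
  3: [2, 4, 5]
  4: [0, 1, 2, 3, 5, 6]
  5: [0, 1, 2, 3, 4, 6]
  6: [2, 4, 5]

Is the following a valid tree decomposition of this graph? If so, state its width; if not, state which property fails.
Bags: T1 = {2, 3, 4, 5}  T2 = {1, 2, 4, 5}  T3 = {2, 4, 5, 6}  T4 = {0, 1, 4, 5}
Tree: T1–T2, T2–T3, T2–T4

Yes; width 3.

Vertex coverage: the bags together contain {0, 1, 2, 3, 4, 5, 6}, the full vertex set. Edge coverage: each edge of G has both endpoints in at least one bag. Running intersection: for every vertex, the bags containing it form a connected subtree. All three properties hold, so this is a valid tree decomposition of width max|bag| − 1 = 3, and hence tw(G) ≤ 3.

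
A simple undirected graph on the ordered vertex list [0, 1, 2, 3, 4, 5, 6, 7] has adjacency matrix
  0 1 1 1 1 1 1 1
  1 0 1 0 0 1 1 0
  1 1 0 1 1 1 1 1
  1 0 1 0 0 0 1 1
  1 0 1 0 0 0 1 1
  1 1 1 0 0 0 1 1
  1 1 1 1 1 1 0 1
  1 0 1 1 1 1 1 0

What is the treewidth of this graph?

4

A width-4 tree decomposition is:
Bags: B1 = {0, 2, 5, 6, 7}  B2 = {0, 1, 2, 5, 6}  B3 = {0, 2, 3, 6, 7}  B4 = {0, 2, 4, 6, 7}
Tree: B1–B2, B1–B3, B3–B4
The largest bag has 5 vertices, giving width 4; this decomposition certifies tw(G) ≤ 4. Conversely, {0, 1, 2, 5, 6} is a clique of size 5, and the vertices of any clique must share a bag in every tree decomposition; so some bag has ≥ 5 vertices and tw(G) ≥ 4. Hence tw(G) = 4 exactly.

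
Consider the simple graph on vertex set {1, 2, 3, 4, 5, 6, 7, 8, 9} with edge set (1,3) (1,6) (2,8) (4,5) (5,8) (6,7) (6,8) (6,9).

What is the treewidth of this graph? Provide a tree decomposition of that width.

Each bag holds 2 vertices, so the decomposition has width 1, which upper-bounds the treewidth. Any graph with an edge has treewidth ≥ 1, and G has the edge 5–4. Therefore the treewidth is 1.

Treewidth 1.
One optimal decomposition is:
Bags: B1 = {4, 5}  B2 = {5, 8}  B3 = {6, 8}  B4 = {1, 6}  B5 = {1, 3}  B6 = {6, 7}  B7 = {6, 9}  B8 = {2, 8}
Tree: B1–B2, B2–B3, B3–B4, B4–B5, B3–B6, B4–B7, B3–B8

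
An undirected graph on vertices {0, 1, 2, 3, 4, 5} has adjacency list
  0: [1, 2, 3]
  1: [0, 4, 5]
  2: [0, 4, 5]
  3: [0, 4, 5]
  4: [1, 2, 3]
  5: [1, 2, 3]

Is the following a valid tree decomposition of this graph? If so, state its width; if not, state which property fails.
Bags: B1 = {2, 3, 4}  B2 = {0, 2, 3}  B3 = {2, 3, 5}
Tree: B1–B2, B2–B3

No — vertex 1 appears in no bag.

A tree decomposition must satisfy three properties: every vertex lies in some bag; for every edge, both endpoints lie together in some bag; and for every vertex, the bags containing it form a connected subtree. Here vertex 1 appears in no bag, so the decomposition is invalid.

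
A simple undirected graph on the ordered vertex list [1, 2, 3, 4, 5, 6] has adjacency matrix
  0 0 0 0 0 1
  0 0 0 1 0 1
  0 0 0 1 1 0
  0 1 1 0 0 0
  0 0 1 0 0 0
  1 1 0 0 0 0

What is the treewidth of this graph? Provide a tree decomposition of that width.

Treewidth 1.
One such decomposition:
Bags: B1 = {1, 6}  B2 = {2, 6}  B3 = {2, 4}  B4 = {3, 4}  B5 = {3, 5}
Tree: B1–B2, B2–B3, B3–B4, B4–B5

The largest bag has 2 vertices, giving width 1; this decomposition certifies tw(G) ≤ 1. Any graph with an edge has treewidth ≥ 1, and G has the edge 1–6. Combining the bounds, tw(G) = 1.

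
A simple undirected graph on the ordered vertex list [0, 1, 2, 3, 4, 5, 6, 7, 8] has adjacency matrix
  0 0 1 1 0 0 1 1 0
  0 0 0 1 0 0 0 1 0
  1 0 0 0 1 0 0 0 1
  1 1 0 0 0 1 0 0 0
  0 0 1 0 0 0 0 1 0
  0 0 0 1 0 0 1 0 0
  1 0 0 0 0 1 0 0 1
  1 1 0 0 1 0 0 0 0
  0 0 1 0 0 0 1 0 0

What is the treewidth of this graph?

3

A width-3 tree decomposition is:
Bags: B1 = {2, 4, 7, 8}  B2 = {0, 2, 7, 8}  B3 = {0, 6, 7, 8}  B4 = {0, 1, 6, 7}  B5 = {0, 1, 3, 6}  B6 = {1, 3, 5, 6}
Tree: B1–B2, B2–B3, B3–B4, B4–B5, B5–B6
Every bag has size at most 4, so the width is 4 − 1 = 3 and tw(G) ≤ 3. For the lower bound: the 4 vertex sets {2,4,8}, {7}, {0}, {1,3,5,6} are disjoint, each induces a connected subgraph, and every pair is joined by at least one edge of G. Contracting each set to a single vertex therefore yields K_{4} as a minor, and since treewidth is minor-monotone, tw(G) ≥ tw(K_{4}) = 3. Therefore the treewidth is 3.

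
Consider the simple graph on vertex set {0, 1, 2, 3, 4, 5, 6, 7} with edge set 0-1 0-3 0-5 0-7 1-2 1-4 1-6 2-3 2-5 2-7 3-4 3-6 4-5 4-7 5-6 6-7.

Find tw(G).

A width-4 tree decomposition is:
Bags: B1 = {0, 1, 2, 4, 6}  B2 = {0, 2, 3, 4, 6}  B3 = {0, 2, 4, 6, 7}  B4 = {0, 2, 4, 5, 6}
Tree: B1–B2, B2–B3, B3–B4
The largest bag has 5 vertices, giving width 4; this decomposition certifies tw(G) ≤ 4. For the lower bound: the 5 vertex sets {1,2}, {3,6}, {4,7}, {0}, {5} are disjoint, each induces a connected subgraph, and every pair is joined by at least one edge of G. Contracting each set to a single vertex therefore yields K_{5} as a minor, and since treewidth is minor-monotone, tw(G) ≥ tw(K_{5}) = 4. The upper and lower bounds meet at 4, so that is the treewidth.

4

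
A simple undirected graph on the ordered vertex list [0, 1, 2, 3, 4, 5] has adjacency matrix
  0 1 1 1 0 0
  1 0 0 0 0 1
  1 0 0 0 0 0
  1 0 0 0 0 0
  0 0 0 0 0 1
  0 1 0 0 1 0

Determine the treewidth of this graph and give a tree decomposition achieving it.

Treewidth 1.
One such decomposition:
Bags: B1 = {1, 5}  B2 = {0, 1}  B3 = {0, 3}  B4 = {0, 2}  B5 = {4, 5}
Tree: B1–B2, B2–B3, B2–B4, B1–B5

Every bag has size at most 2, so the width is 2 − 1 = 1 and tw(G) ≤ 1. Any graph with an edge has treewidth ≥ 1, and G has the edge 5–1. The upper and lower bounds meet at 1, so that is the treewidth.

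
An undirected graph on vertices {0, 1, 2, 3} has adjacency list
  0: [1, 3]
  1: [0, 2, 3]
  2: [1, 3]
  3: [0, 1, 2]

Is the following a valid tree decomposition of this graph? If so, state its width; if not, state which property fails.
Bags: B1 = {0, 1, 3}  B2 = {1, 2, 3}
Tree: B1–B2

Yes; width 2.

Vertex coverage: the bags together contain {0, 1, 2, 3}, the full vertex set. Edge coverage: each edge of G has both endpoints in at least one bag. Running intersection: for every vertex, the bags containing it form a connected subtree. All three properties hold, so this is a valid tree decomposition of width max|bag| − 1 = 2, and hence tw(G) ≤ 2.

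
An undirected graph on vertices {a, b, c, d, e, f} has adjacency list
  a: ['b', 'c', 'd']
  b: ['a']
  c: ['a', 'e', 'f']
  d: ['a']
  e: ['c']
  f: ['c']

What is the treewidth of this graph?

1

A width-1 tree decomposition is:
Bags: B1 = {c, e}  B2 = {a, c}  B3 = {a, b}  B4 = {c, f}  B5 = {a, d}
Tree: B1–B2, B2–B3, B2–B4, B3–B5
The largest bag has 2 vertices, giving width 1; this decomposition certifies tw(G) ≤ 1. Any graph with an edge has treewidth ≥ 1, and G has the edge c–e. The upper and lower bounds meet at 1, so that is the treewidth.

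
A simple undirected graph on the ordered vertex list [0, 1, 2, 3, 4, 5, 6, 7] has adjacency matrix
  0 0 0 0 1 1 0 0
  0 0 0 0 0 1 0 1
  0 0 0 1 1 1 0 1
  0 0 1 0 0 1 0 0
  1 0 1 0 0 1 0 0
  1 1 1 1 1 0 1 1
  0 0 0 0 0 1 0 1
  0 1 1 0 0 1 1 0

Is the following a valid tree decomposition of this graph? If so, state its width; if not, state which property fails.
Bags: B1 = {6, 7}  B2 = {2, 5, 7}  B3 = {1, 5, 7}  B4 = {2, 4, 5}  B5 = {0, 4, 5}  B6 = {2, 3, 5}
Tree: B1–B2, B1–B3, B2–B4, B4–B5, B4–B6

A tree decomposition must satisfy three properties: every vertex lies in some bag; for every edge, both endpoints lie together in some bag; and for every vertex, the bags containing it form a connected subtree. Here edge (5,6) lies in no bag, so the decomposition is invalid.

No — edge (5,6) lies in no bag.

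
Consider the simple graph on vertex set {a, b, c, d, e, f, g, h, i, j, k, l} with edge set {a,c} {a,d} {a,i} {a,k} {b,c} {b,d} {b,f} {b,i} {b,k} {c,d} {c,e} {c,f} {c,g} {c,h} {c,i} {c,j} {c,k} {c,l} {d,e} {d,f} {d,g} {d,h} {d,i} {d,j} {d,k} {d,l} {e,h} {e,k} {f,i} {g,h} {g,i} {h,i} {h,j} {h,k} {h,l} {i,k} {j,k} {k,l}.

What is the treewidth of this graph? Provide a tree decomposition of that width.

Each bag holds 5 vertices, so the decomposition has width 4, which upper-bounds the treewidth. On the other hand G contains the 5-clique {c, d, g, h, i}. A clique must lie in a single bag of any decomposition, so no decomposition can have width below 4. Therefore the treewidth is 4.

Treewidth 4.
Bags: B1 = {c, d, h, i, k}  B2 = {c, d, h, j, k}  B3 = {b, c, d, i, k}  B4 = {a, c, d, i, k}  B5 = {c, d, e, h, k}  B6 = {b, c, d, f, i}  B7 = {c, d, g, h, i}  B8 = {c, d, h, k, l}
Tree: B1–B2, B1–B3, B3–B4, B1–B5, B3–B6, B1–B7, B5–B8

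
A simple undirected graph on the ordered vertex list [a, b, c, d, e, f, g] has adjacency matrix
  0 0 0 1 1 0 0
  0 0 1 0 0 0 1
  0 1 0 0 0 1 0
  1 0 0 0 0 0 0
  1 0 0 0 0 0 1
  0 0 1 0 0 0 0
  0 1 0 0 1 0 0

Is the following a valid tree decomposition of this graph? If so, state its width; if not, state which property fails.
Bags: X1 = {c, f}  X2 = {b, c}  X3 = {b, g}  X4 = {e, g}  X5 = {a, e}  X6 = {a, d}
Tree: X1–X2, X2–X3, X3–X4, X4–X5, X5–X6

Yes; width 1.

Every vertex of G appears in some bag (union = {a, b, c, d, e, f, g}); every edge is covered by a bag; and for each vertex v the set of bags containing v is connected in the bag tree. The decomposition is therefore valid. The largest bag has 2 vertices, so the width is 1.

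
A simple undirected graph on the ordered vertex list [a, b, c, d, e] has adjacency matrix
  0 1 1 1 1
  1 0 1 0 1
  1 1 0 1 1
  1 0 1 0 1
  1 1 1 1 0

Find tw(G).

A width-3 tree decomposition is:
Bags: B1 = {a, c, d, e}  B2 = {a, b, c, e}
Tree: B1–B2
Every bag has size at most 4, so the width is 4 − 1 = 3 and tw(G) ≤ 3. Conversely, {a, c, d, e} is a clique of size 4, and the vertices of any clique must share a bag in every tree decomposition; so some bag has ≥ 4 vertices and tw(G) ≥ 3. Combining the bounds, tw(G) = 3.

3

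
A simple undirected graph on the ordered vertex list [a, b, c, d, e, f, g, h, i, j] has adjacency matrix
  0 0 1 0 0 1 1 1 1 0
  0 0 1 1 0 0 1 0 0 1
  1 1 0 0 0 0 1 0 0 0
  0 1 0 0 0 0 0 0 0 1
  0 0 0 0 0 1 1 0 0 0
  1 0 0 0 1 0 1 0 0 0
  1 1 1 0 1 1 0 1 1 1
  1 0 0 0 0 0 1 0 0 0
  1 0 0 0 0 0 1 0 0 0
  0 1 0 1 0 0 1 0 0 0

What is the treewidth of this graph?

2

A width-2 tree decomposition is:
Bags: B1 = {b, c, g}  B2 = {a, c, g}  B3 = {a, g, h}  B4 = {a, f, g}  B5 = {b, g, j}  B6 = {e, f, g}  B7 = {a, g, i}  B8 = {b, d, j}
Tree: B1–B2, B2–B3, B2–B4, B1–B5, B4–B6, B2–B7, B5–B8
Every bag has size at most 3, so the width is 3 − 1 = 2 and tw(G) ≤ 2. On the other hand G contains the 3-clique {b, d, j}. A clique must lie in a single bag of any decomposition, so no decomposition can have width below 2. Combining the bounds, tw(G) = 2.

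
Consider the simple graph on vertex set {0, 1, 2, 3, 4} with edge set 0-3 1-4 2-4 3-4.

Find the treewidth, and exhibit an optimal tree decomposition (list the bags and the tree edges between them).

Each bag holds 2 vertices, so the decomposition has width 1, which upper-bounds the treewidth. G has an edge, so its treewidth is at least 1. Combining the bounds, tw(G) = 1.

Treewidth 1.
One optimal decomposition is:
Bags: B1 = {1, 4}  B2 = {3, 4}  B3 = {2, 4}  B4 = {0, 3}
Tree: B1–B2, B1–B3, B2–B4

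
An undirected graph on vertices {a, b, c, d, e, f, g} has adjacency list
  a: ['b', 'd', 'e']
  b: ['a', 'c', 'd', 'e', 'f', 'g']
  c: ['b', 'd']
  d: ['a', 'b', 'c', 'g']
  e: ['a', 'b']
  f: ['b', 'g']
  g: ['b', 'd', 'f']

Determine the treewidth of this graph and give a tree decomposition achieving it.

Treewidth 2.
One such decomposition:
Bags: B1 = {b, d, g}  B2 = {a, b, d}  B3 = {b, c, d}  B4 = {b, f, g}  B5 = {a, b, e}
Tree: B1–B2, B1–B3, B1–B4, B2–B5

The largest bag has 3 vertices, giving width 2; this decomposition certifies tw(G) ≤ 2. For the lower bound, the 3 vertices {b, d, g} are pairwise adjacent, and any tree decomposition puts a clique entirely inside one bag — forcing width ≥ 2. Combining the bounds, tw(G) = 2.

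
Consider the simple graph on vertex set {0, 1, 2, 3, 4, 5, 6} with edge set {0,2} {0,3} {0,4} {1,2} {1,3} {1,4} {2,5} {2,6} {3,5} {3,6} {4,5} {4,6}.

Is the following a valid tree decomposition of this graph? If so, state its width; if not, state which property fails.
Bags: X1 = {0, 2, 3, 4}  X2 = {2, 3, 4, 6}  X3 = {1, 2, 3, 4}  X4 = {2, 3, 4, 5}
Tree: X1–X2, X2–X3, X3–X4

Vertex coverage: the bags together contain {0, 1, 2, 3, 4, 5, 6}, the full vertex set. Edge coverage: each edge of G has both endpoints in at least one bag. Running intersection: for every vertex, the bags containing it form a connected subtree. All three properties hold, so this is a valid tree decomposition of width max|bag| − 1 = 3, and hence tw(G) ≤ 3.

Yes; width 3.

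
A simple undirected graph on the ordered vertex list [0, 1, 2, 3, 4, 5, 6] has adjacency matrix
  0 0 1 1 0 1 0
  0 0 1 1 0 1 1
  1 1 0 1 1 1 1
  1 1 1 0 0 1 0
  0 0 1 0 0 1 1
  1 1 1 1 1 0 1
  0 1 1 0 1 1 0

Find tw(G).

A width-3 tree decomposition is:
Bags: B1 = {1, 2, 3, 5}  B2 = {0, 2, 3, 5}  B3 = {1, 2, 5, 6}  B4 = {2, 4, 5, 6}
Tree: B1–B2, B1–B3, B3–B4
The largest bag has 4 vertices, giving width 3; this decomposition certifies tw(G) ≤ 3. Conversely, {0, 2, 3, 5} is a clique of size 4, and the vertices of any clique must share a bag in every tree decomposition; so some bag has ≥ 4 vertices and tw(G) ≥ 3. Combining the bounds, tw(G) = 3.

3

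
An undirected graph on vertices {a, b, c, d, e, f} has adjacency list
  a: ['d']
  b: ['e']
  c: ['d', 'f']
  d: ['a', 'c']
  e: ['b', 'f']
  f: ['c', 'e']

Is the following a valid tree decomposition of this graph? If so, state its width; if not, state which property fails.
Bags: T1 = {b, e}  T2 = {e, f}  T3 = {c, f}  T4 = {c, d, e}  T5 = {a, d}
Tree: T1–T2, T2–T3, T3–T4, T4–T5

A tree decomposition must satisfy three properties: every vertex lies in some bag; for every edge, both endpoints lie together in some bag; and for every vertex, the bags containing it form a connected subtree. Here bags containing vertex e are not connected in the tree, so the decomposition is invalid.

No — bags containing vertex e are not connected in the tree.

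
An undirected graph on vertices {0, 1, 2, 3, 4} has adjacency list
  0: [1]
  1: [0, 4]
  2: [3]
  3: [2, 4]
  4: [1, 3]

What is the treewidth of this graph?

1

A width-1 tree decomposition is:
Bags: B1 = {2, 3}  B2 = {3, 4}  B3 = {1, 4}  B4 = {0, 1}
Tree: B1–B2, B2–B3, B3–B4
Each bag holds 2 vertices, so the decomposition has width 1, which upper-bounds the treewidth. Any graph with an edge has treewidth ≥ 1, and G has the edge 2–3. Therefore the treewidth is 1.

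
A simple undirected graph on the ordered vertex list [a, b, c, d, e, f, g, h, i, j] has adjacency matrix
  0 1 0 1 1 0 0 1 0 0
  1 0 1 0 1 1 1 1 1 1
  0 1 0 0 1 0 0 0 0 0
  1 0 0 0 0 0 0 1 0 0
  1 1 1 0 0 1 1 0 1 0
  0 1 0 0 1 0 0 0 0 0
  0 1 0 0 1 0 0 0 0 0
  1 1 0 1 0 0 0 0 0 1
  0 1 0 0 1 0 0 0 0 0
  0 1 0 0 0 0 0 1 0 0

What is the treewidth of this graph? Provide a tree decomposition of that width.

Treewidth 2.
Bags: B1 = {a, b, h}  B2 = {a, b, e}  B3 = {b, e, f}  B4 = {b, c, e}  B5 = {b, e, i}  B6 = {b, e, g}  B7 = {b, h, j}  B8 = {a, d, h}
Tree: B1–B2, B2–B3, B2–B4, B4–B5, B5–B6, B1–B7, B1–B8

The largest bag has 3 vertices, giving width 2; this decomposition certifies tw(G) ≤ 2. Conversely, {a, d, h} is a clique of size 3, and the vertices of any clique must share a bag in every tree decomposition; so some bag has ≥ 3 vertices and tw(G) ≥ 2. Hence tw(G) = 2 exactly.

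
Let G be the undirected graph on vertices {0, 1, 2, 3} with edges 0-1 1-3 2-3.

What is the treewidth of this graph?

A width-1 tree decomposition is:
Bags: B1 = {1, 3}  B2 = {2, 3}  B3 = {0, 1}
Tree: B1–B2, B1–B3
Every bag has size at most 2, so the width is 2 − 1 = 1 and tw(G) ≤ 1. G has an edge, so its treewidth is at least 1. Combining the bounds, tw(G) = 1.

1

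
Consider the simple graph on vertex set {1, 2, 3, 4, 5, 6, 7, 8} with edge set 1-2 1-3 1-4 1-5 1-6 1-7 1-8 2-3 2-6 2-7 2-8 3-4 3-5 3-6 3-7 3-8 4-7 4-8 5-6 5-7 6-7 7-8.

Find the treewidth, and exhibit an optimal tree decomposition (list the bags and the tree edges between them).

Treewidth 4.
Bags: B1 = {1, 2, 3, 7, 8}  B2 = {1, 2, 3, 6, 7}  B3 = {1, 3, 5, 6, 7}  B4 = {1, 3, 4, 7, 8}
Tree: B1–B2, B2–B3, B1–B4

The largest bag has 5 vertices, giving width 4; this decomposition certifies tw(G) ≤ 4. Conversely, {1, 2, 3, 7, 8} is a clique of size 5, and the vertices of any clique must share a bag in every tree decomposition; so some bag has ≥ 5 vertices and tw(G) ≥ 4. The upper and lower bounds meet at 4, so that is the treewidth.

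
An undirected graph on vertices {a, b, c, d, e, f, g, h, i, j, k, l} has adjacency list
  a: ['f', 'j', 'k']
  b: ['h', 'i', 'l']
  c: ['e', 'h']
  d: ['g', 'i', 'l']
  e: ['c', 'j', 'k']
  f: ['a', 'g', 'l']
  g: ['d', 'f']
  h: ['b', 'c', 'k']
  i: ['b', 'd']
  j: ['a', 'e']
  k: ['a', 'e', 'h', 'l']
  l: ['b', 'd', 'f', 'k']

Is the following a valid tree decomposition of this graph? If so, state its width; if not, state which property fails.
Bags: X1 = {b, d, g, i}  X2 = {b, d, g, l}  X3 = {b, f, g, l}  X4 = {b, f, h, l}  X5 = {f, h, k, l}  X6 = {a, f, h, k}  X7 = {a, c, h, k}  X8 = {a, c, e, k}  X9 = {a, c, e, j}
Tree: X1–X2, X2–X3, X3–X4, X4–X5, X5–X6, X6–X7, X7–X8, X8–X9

Yes; width 3.

Checking the three conditions: (i) the bags cover all of {a, b, c, d, e, f, g, h, i, j, k, l}; (ii) for each edge, some bag contains both endpoints; (iii) the bags containing any fixed vertex form a subtree. All hold, so the decomposition is valid with width 4 − 1 = 3.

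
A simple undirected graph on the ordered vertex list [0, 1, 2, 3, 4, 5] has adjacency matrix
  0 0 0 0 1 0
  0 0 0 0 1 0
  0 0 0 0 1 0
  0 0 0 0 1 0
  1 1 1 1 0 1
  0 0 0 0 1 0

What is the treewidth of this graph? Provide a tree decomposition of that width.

Each bag holds 2 vertices, so the decomposition has width 1, which upper-bounds the treewidth. G has an edge, so its treewidth is at least 1. Hence tw(G) = 1 exactly.

Treewidth 1.
Bags: B1 = {2, 4}  B2 = {1, 4}  B3 = {0, 4}  B4 = {4, 5}  B5 = {3, 4}
Tree: B1–B2, B1–B3, B2–B4, B1–B5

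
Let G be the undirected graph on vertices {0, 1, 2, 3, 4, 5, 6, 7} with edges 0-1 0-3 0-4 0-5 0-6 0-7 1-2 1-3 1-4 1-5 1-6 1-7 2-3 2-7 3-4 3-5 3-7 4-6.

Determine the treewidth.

A width-3 tree decomposition is:
Bags: B1 = {0, 1, 3, 4}  B2 = {0, 1, 3, 7}  B3 = {0, 1, 4, 6}  B4 = {0, 1, 3, 5}  B5 = {1, 2, 3, 7}
Tree: B1–B2, B1–B3, B1–B4, B2–B5
Every bag has size at most 4, so the width is 4 − 1 = 3 and tw(G) ≤ 3. Conversely, {0, 1, 3, 4} is a clique of size 4, and the vertices of any clique must share a bag in every tree decomposition; so some bag has ≥ 4 vertices and tw(G) ≥ 3. Therefore the treewidth is 3.

3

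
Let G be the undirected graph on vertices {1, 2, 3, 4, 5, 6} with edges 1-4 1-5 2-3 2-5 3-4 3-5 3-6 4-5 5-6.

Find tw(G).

2

A width-2 tree decomposition is:
Bags: B1 = {3, 5, 6}  B2 = {3, 4, 5}  B3 = {2, 3, 5}  B4 = {1, 4, 5}
Tree: B1–B2, B2–B3, B2–B4
Each bag holds 3 vertices, so the decomposition has width 2, which upper-bounds the treewidth. For the lower bound, the 3 vertices {1, 4, 5} are pairwise adjacent, and any tree decomposition puts a clique entirely inside one bag — forcing width ≥ 2. Therefore the treewidth is 2.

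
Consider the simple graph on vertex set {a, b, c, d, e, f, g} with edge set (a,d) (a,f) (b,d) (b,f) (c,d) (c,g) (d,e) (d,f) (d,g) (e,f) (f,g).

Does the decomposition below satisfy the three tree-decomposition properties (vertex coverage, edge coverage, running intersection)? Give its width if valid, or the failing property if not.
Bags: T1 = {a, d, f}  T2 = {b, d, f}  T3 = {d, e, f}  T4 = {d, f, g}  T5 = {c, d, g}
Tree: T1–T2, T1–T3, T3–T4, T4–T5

Yes; width 2.

Vertex coverage: the bags together contain {a, b, c, d, e, f, g}, the full vertex set. Edge coverage: each edge of G has both endpoints in at least one bag. Running intersection: for every vertex, the bags containing it form a connected subtree. All three properties hold, so this is a valid tree decomposition of width max|bag| − 1 = 2, and hence tw(G) ≤ 2.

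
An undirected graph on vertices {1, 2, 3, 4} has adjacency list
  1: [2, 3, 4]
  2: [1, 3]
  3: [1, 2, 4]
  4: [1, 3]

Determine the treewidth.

2

A width-2 tree decomposition is:
Bags: B1 = {1, 3, 4}  B2 = {1, 2, 3}
Tree: B1–B2
Each bag holds 3 vertices, so the decomposition has width 2, which upper-bounds the treewidth. Conversely, {1, 2, 3} is a clique of size 3, and the vertices of any clique must share a bag in every tree decomposition; so some bag has ≥ 3 vertices and tw(G) ≥ 2. Combining the bounds, tw(G) = 2.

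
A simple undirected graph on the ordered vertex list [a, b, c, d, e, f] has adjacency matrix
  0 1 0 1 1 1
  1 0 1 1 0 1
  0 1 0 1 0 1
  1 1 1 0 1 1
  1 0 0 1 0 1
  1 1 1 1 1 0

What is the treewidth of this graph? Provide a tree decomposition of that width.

Treewidth 3.
One optimal decomposition is:
Bags: B1 = {a, b, d, f}  B2 = {a, d, e, f}  B3 = {b, c, d, f}
Tree: B1–B2, B1–B3

Each bag holds 4 vertices, so the decomposition has width 3, which upper-bounds the treewidth. On the other hand G contains the 4-clique {b, c, d, f}. A clique must lie in a single bag of any decomposition, so no decomposition can have width below 3. The upper and lower bounds meet at 3, so that is the treewidth.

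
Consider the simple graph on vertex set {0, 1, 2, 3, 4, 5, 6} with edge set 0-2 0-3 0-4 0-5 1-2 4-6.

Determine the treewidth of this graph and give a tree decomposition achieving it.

Each bag holds 2 vertices, so the decomposition has width 1, which upper-bounds the treewidth. Since G has at least one edge (e.g. 4–0), it is not an edgeless graph, so tw(G) ≥ 1. Combining the bounds, tw(G) = 1.

Treewidth 1.
One optimal decomposition is:
Bags: B1 = {0, 4}  B2 = {0, 2}  B3 = {1, 2}  B4 = {4, 6}  B5 = {0, 5}  B6 = {0, 3}
Tree: B1–B2, B2–B3, B1–B4, B2–B5, B5–B6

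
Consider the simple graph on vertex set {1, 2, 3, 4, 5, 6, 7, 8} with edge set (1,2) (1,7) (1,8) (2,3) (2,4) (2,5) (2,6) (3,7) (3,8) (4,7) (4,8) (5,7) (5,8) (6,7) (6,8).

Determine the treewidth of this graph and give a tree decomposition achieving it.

Treewidth 3.
One such decomposition:
Bags: B1 = {2, 6, 7, 8}  B2 = {2, 4, 7, 8}  B3 = {2, 3, 7, 8}  B4 = {2, 5, 7, 8}  B5 = {1, 2, 7, 8}
Tree: B1–B2, B2–B3, B3–B4, B4–B5

Every bag has size at most 4, so the width is 4 − 1 = 3 and tw(G) ≤ 3. For the lower bound: the 4 vertex sets {6,7}, {4,8}, {2}, {3} are disjoint, each induces a connected subgraph, and every pair is joined by at least one edge of G. Contracting each set to a single vertex therefore yields K_{4} as a minor, and since treewidth is minor-monotone, tw(G) ≥ tw(K_{4}) = 3. Combining the bounds, tw(G) = 3.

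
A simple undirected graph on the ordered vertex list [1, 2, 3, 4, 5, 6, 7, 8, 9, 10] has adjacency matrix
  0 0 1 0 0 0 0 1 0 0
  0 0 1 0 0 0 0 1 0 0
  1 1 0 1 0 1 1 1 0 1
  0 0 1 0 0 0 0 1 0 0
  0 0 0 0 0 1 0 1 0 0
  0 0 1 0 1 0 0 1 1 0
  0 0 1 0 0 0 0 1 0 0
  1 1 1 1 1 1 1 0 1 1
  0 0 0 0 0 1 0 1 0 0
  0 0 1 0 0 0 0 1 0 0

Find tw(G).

A width-2 tree decomposition is:
Bags: B1 = {3, 4, 8}  B2 = {3, 6, 8}  B3 = {5, 6, 8}  B4 = {3, 8, 10}  B5 = {1, 3, 8}  B6 = {6, 8, 9}  B7 = {3, 7, 8}  B8 = {2, 3, 8}
Tree: B1–B2, B2–B3, B2–B4, B4–B5, B3–B6, B5–B7, B1–B8
The largest bag has 3 vertices, giving width 2; this decomposition certifies tw(G) ≤ 2. On the other hand G contains the 3-clique {6, 8, 9}. A clique must lie in a single bag of any decomposition, so no decomposition can have width below 2. Therefore the treewidth is 2.

2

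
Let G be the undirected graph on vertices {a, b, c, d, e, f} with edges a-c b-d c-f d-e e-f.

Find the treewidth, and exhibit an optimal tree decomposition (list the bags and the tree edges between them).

Treewidth 1.
One such decomposition:
Bags: B1 = {b, d}  B2 = {d, e}  B3 = {e, f}  B4 = {c, f}  B5 = {a, c}
Tree: B1–B2, B2–B3, B3–B4, B4–B5

Each bag holds 2 vertices, so the decomposition has width 1, which upper-bounds the treewidth. Any graph with an edge has treewidth ≥ 1, and G has the edge b–d. Therefore the treewidth is 1.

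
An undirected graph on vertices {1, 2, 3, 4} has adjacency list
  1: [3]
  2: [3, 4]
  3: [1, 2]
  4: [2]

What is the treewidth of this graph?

1

A width-1 tree decomposition is:
Bags: B1 = {2, 3}  B2 = {1, 3}  B3 = {2, 4}
Tree: B1–B2, B1–B3
Every bag has size at most 2, so the width is 2 − 1 = 1 and tw(G) ≤ 1. Since G has at least one edge (e.g. 2–3), it is not an edgeless graph, so tw(G) ≥ 1. Hence tw(G) = 1 exactly.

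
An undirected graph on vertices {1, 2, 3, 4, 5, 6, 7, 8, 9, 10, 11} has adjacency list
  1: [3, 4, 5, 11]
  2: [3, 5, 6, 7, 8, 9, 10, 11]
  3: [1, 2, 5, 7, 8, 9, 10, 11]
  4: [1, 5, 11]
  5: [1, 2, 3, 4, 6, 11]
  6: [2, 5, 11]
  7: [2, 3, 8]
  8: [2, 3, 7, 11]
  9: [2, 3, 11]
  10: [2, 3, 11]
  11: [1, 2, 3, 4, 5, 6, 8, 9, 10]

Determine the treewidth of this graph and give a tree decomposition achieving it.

Treewidth 3.
Bags: B1 = {1, 3, 5, 11}  B2 = {1, 4, 5, 11}  B3 = {2, 3, 5, 11}  B4 = {2, 3, 10, 11}  B5 = {2, 3, 8, 11}  B6 = {2, 3, 7, 8}  B7 = {2, 5, 6, 11}  B8 = {2, 3, 9, 11}
Tree: B1–B2, B1–B3, B3–B4, B4–B5, B5–B6, B3–B7, B5–B8

Each bag holds 4 vertices, so the decomposition has width 3, which upper-bounds the treewidth. For the lower bound, the 4 vertices {1, 3, 5, 11} are pairwise adjacent, and any tree decomposition puts a clique entirely inside one bag — forcing width ≥ 3. Therefore the treewidth is 3.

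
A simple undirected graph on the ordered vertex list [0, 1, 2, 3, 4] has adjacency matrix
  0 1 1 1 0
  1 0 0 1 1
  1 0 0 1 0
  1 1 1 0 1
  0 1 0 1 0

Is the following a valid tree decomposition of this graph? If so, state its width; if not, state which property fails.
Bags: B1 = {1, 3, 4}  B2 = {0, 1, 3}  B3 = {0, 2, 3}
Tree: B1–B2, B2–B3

Every vertex of G appears in some bag (union = {0, 1, 2, 3, 4}); every edge is covered by a bag; and for each vertex v the set of bags containing v is connected in the bag tree. The decomposition is therefore valid. The largest bag has 3 vertices, so the width is 2.

Yes; width 2.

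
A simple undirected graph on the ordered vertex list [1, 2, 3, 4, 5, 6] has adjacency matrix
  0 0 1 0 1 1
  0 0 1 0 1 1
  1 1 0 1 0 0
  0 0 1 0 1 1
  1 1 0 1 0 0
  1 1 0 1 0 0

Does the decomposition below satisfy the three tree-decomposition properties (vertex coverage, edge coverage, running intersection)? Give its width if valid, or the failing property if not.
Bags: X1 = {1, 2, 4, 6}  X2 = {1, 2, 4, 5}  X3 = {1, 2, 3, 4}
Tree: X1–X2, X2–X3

Checking the three conditions: (i) the bags cover all of {1, 2, 3, 4, 5, 6}; (ii) for each edge, some bag contains both endpoints; (iii) the bags containing any fixed vertex form a subtree. All hold, so the decomposition is valid with width 4 − 1 = 3.

Yes; width 3.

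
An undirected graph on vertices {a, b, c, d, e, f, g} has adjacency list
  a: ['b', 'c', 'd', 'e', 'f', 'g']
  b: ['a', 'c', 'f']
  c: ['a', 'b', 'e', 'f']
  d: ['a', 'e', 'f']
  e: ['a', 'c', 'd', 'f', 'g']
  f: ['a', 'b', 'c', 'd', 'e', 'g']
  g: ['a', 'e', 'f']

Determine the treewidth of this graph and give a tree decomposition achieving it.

Every bag has size at most 4, so the width is 4 − 1 = 3 and tw(G) ≤ 3. Conversely, {a, d, e, f} is a clique of size 4, and the vertices of any clique must share a bag in every tree decomposition; so some bag has ≥ 4 vertices and tw(G) ≥ 3. The upper and lower bounds meet at 3, so that is the treewidth.

Treewidth 3.
Bags: B1 = {a, d, e, f}  B2 = {a, e, f, g}  B3 = {a, c, e, f}  B4 = {a, b, c, f}
Tree: B1–B2, B2–B3, B3–B4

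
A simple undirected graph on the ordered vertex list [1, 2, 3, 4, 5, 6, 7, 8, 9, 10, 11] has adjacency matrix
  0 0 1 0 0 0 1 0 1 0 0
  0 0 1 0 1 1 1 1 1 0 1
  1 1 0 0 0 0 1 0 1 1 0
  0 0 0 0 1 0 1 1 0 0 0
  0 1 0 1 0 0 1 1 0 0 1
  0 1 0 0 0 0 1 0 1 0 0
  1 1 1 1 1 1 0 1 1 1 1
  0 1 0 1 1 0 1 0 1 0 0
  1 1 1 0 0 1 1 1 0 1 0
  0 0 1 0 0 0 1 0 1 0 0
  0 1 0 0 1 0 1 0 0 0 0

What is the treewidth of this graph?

3

A width-3 tree decomposition is:
Bags: B1 = {2, 5, 7, 8}  B2 = {2, 7, 8, 9}  B3 = {2, 3, 7, 9}  B4 = {2, 6, 7, 9}  B5 = {4, 5, 7, 8}  B6 = {3, 7, 9, 10}  B7 = {1, 3, 7, 9}  B8 = {2, 5, 7, 11}
Tree: B1–B2, B2–B3, B2–B4, B1–B5, B3–B6, B6–B7, B1–B8
Every bag has size at most 4, so the width is 4 − 1 = 3 and tw(G) ≤ 3. Conversely, {1, 3, 7, 9} is a clique of size 4, and the vertices of any clique must share a bag in every tree decomposition; so some bag has ≥ 4 vertices and tw(G) ≥ 3. Therefore the treewidth is 3.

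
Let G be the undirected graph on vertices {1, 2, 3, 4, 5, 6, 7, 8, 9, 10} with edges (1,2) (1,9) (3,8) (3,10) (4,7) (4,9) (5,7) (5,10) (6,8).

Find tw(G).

A width-1 tree decomposition is:
Bags: B1 = {6, 8}  B2 = {3, 8}  B3 = {3, 10}  B4 = {5, 10}  B5 = {5, 7}  B6 = {4, 7}  B7 = {4, 9}  B8 = {1, 9}  B9 = {1, 2}
Tree: B1–B2, B2–B3, B3–B4, B4–B5, B5–B6, B6–B7, B7–B8, B8–B9
Each bag holds 2 vertices, so the decomposition has width 1, which upper-bounds the treewidth. G has an edge, so its treewidth is at least 1. Therefore the treewidth is 1.

1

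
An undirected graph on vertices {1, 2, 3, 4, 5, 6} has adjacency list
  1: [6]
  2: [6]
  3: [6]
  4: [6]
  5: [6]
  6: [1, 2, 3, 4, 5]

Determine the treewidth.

A width-1 tree decomposition is:
Bags: B1 = {3, 6}  B2 = {4, 6}  B3 = {5, 6}  B4 = {2, 6}  B5 = {1, 6}
Tree: B1–B2, B1–B3, B3–B4, B3–B5
Each bag holds 2 vertices, so the decomposition has width 1, which upper-bounds the treewidth. G has an edge, so its treewidth is at least 1. Combining the bounds, tw(G) = 1.

1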